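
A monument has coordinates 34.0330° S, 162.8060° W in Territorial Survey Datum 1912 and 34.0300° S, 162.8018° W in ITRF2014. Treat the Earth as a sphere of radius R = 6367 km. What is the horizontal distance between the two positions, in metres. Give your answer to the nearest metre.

Δφ = -34.0300° − -34.0330° = +0.0030°; Δλ = -162.8018° − -162.8060° = +0.0042°.
1° along a meridian = πR/180 = 111125 m.
ΔN = Δφ × 111125 = 333.4 m; ΔE = Δλ × 111125 × cos(-34.0330°) = +0.0042 × 111125 × 0.828715 = 386.8 m.
Distance = √(ΔE² + ΔN²) = √(386.8² + 333.4²) = 510.6 m.

511 m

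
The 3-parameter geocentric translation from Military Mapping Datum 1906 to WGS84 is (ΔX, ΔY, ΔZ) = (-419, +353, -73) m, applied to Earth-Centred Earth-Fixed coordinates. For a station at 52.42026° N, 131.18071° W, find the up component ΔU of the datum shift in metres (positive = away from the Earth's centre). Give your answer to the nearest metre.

ΔU = -52 m

The local up (radial) axis is (cos φ cos λ, cos φ sin λ, sin φ), giving ΔU = 168.252 − 162.029 − 57.853 = -51.63 m.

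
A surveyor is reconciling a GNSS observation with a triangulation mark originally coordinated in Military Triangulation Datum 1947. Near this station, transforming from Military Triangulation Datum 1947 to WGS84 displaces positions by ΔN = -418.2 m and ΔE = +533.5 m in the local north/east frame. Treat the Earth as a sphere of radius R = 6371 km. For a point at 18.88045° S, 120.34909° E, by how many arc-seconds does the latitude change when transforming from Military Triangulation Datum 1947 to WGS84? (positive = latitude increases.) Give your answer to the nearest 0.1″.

On a sphere of radius R, 1 rad of latitude = R, so Δφ = ΔN / R = -418.2 / 6371000 = -6.5641e-05 rad = -13.539″.

Δφ = -13.5″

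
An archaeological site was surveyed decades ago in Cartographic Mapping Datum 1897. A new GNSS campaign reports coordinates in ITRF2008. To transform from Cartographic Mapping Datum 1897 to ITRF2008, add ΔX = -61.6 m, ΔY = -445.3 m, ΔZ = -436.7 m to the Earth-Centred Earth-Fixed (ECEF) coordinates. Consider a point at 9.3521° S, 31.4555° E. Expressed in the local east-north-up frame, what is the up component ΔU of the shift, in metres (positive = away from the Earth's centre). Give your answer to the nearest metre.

ΔU = -210 m

At φ = -9.3521°, λ = 31.4555°: sin φ = -0.162501, cos φ = 0.986708, sin λ = 0.521836, cos λ = 0.853046.
ΔU = cos φ cos λ·ΔX + cos φ sin λ·ΔY + sin φ·ΔZ = (0.986708)(0.853046)(-61.6) + (0.986708)(0.521836)(-445.3) + (-0.162501)(-436.7) = -210.17 m.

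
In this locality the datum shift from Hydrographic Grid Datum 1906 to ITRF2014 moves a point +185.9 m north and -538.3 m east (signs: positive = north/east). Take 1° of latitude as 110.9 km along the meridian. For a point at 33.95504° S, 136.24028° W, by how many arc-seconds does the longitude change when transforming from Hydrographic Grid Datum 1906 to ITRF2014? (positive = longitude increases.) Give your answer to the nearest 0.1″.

Δλ = -21.1″

At latitude -33.95504°, cos φ = 0.829476.
1° of longitude at this latitude = 110.9 × cos φ = 91.99 km, so Δλ = -538.3 / 91988.9 = -0.0058518° = -21.066″.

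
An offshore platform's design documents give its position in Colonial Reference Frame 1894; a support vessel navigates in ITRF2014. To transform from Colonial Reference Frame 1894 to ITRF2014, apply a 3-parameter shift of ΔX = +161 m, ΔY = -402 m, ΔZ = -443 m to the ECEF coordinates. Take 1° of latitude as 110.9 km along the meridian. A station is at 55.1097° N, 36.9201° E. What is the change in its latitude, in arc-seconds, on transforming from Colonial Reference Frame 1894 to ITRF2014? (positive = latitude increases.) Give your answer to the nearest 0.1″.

sin φ = 0.820249, cos φ = 0.572007, sin λ = 0.600701, cos λ = 0.799474.
North component: ΔN = −sin φ cos λ·ΔX − sin φ sin λ·ΔY + cos φ·ΔZ = −(0.820249)(0.799474)(161) − (0.820249)(0.600701)(-402) + (0.572007)(-443) = -160.90 m.
1° of latitude spans 110900 m, so Δφ = -160.90 / 110900 × 3600 = -5.223″.

Δφ = -5.2″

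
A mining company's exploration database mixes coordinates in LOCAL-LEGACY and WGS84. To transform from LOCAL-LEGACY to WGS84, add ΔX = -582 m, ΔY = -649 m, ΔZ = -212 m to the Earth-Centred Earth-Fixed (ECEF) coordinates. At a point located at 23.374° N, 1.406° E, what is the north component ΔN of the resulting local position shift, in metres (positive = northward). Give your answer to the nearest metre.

The local north axis is (−sin φ cos λ, −sin φ sin λ, cos φ), giving ΔN = 230.828 + 6.318 − 194.602 = 42.54 m.

ΔN = 43 m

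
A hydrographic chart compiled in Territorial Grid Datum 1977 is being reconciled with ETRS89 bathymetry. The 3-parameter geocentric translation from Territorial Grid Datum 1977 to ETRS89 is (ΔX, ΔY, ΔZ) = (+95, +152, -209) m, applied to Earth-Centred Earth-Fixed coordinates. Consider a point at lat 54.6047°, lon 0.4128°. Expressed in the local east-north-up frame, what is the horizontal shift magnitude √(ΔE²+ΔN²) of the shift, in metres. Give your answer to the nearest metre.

250 m

At φ = 54.6047°, λ = 0.4128°: sin φ = 0.815175, cos φ = 0.579214, sin λ = 0.007205, cos λ = 0.999974.
ΔE = −sin λ·ΔX + cos λ·ΔY = −(0.007205)·(95) + (0.999974)·(152) = 151.31 m.
ΔN = −sin φ cos λ·ΔX − sin φ sin λ·ΔY + cos φ·ΔZ = −(0.815175)(0.999974)(95) − (0.815175)(0.007205)(152) + (0.579214)(-209) = -199.39 m.
Horizontal magnitude = √(ΔE² + ΔN²) = √(151.31² + (-199.39)²) = 250.30 m.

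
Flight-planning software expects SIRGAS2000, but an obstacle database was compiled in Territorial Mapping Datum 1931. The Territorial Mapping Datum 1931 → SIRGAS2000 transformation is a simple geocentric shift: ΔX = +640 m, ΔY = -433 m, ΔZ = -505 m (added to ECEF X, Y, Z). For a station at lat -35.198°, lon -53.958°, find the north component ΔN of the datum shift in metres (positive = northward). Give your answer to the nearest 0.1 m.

ΔN = 6.2 m

At φ = -35.198°, λ = -53.958°: sin φ = -0.576404, cos φ = 0.817165, sin λ = -0.808586, cos λ = 0.588378.
ΔN = −sin φ cos λ·ΔX − sin φ sin λ·ΔY + cos φ·ΔZ = −(-0.576404)(0.588378)(640) − (-0.576404)(-0.808586)(-433) + (0.817165)(-505) = 6.19 m.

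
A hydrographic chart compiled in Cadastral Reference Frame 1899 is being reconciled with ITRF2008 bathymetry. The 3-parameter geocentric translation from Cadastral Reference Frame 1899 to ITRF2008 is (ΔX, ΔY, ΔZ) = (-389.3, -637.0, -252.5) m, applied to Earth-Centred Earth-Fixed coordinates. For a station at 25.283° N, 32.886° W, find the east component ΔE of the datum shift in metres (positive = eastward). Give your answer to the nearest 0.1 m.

The local east axis at (φ, λ) is (−sin λ, cos λ, 0), so ΔE = −sin(-32.886°)·(-389.3) + cos(-32.886°)·(-637.0) = -746.30 m.

ΔE = -746.3 m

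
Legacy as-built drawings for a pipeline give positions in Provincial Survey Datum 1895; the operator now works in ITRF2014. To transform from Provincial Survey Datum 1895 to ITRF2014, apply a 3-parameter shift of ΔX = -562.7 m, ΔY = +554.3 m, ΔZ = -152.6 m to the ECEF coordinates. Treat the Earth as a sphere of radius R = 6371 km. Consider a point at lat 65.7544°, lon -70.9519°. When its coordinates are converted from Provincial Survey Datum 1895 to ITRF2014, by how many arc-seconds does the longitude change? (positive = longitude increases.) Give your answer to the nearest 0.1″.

Δλ = -27.7″

sin φ = 0.911794, cos φ = 0.410649, sin λ = -0.945245, cos λ = 0.326362.
East component: ΔE = −sin λ·ΔX + cos λ·ΔY = −(-0.945245)(-562.7) + (0.326362)(554.3) = -350.99 m.
1° of latitude spans πR/180 = 111195 m; at latitude φ, 1° of longitude spans that × cos φ = 45662.1 m, so Δλ = -350.99 / 45662.1 × 3600 = -27.672″.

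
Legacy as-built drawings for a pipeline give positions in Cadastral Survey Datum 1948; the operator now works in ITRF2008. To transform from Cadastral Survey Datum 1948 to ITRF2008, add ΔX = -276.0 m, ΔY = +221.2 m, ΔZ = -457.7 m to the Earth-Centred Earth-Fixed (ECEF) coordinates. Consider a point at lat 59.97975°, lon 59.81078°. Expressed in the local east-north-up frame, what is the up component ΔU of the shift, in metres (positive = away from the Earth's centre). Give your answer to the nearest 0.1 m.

ΔU = -370.1 m

At φ = 59.97975°, λ = 59.81078°: sin φ = 0.865849, cos φ = 0.500306, sin λ = 0.864369, cos λ = 0.502857.
ΔU = cos φ cos λ·ΔX + cos φ sin λ·ΔY + sin φ·ΔZ = (0.500306)(0.502857)(-276.0) + (0.500306)(0.864369)(221.2) + (0.865849)(-457.7) = -370.08 m.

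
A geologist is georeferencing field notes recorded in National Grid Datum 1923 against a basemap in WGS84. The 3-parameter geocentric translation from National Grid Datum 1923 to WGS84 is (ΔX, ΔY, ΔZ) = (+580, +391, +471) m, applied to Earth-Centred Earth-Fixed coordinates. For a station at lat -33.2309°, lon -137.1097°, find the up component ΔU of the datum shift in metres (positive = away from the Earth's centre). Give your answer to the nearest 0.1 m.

At φ = -33.2309°, λ = -137.1097°: sin φ = -0.548014, cos φ = 0.836469, sin λ = -0.680597, cos λ = -0.732658.
ΔU = cos φ cos λ·ΔX + cos φ sin λ·ΔY + sin φ·ΔZ = (0.836469)(-0.732658)(580) + (0.836469)(-0.680597)(391) + (-0.548014)(471) = -836.16 m.

ΔU = -836.2 m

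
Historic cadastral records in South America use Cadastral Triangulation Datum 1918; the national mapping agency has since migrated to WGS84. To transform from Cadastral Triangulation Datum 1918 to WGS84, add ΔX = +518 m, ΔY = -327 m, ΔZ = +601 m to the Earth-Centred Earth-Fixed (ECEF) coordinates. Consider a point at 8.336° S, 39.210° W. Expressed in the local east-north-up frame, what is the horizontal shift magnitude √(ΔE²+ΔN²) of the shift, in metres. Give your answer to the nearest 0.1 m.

At φ = -8.336°, λ = -39.210°: sin φ = -0.144978, cos φ = 0.989435, sin λ = -0.632165, cos λ = 0.774834.
ΔE = −sin λ·ΔX + cos λ·ΔY = −(-0.632165)·(518) + (0.774834)·(-327) = 74.09 m.
ΔN = −sin φ cos λ·ΔX − sin φ sin λ·ΔY + cos φ·ΔZ = −(-0.144978)(0.774834)(518) − (-0.144978)(-0.632165)(-327) + (0.989435)(601) = 682.81 m.
Horizontal magnitude = √(ΔE² + ΔN²) = √(74.09² + 682.81²) = 686.82 m.

686.8 m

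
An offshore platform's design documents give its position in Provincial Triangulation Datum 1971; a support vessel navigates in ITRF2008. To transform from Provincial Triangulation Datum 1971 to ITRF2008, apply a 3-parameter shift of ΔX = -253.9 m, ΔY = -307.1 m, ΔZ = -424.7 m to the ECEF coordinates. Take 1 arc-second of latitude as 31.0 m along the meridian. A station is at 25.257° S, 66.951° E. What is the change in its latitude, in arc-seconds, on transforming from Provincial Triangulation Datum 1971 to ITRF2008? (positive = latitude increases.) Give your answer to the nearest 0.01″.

sin φ = -0.426679, cos φ = 0.904403, sin λ = 0.920170, cos λ = 0.391518.
North component: ΔN = −sin φ cos λ·ΔX − sin φ sin λ·ΔY + cos φ·ΔZ = −(-0.426679)(0.391518)(-253.9) − (-0.426679)(0.920170)(-307.1) + (0.904403)(-424.7) = -547.09 m.
1° of latitude spans 3600 × 31.00 = 111600 m, so Δφ = -547.09 / 111600 × 3600 = -17.648″.

Δφ = -17.65″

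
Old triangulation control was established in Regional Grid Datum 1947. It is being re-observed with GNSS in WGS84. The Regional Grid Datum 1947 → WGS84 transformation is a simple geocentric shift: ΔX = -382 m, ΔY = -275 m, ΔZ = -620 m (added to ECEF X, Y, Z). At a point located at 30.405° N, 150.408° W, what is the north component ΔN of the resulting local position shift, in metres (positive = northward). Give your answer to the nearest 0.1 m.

ΔN = -771.6 m

At φ = 30.405°, λ = -150.408°: sin φ = 0.506109, cos φ = 0.862470, sin λ = -0.493820, cos λ = -0.869564.
ΔN = −sin φ cos λ·ΔX − sin φ sin λ·ΔY + cos φ·ΔZ = −(0.506109)(-0.869564)(-382) − (0.506109)(-0.493820)(-275) + (0.862470)(-620) = -771.58 m.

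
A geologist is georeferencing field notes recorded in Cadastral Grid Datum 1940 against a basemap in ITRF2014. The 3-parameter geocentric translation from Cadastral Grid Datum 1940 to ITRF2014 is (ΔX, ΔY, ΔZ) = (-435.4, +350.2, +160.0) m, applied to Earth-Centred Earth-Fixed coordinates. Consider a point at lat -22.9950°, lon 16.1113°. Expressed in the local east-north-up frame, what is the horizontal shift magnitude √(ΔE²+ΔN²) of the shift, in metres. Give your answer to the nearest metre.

At φ = -22.9950°, λ = 16.1113°: sin φ = -0.390651, cos φ = 0.920539, sin λ = 0.277504, cos λ = 0.960724.
ΔE = −sin λ·ΔX + cos λ·ΔY = −(0.277504)·(-435.4) + (0.960724)·(350.2) = 457.27 m.
ΔN = −sin φ cos λ·ΔX − sin φ sin λ·ΔY + cos φ·ΔZ = −(-0.390651)(0.960724)(-435.4) − (-0.390651)(0.277504)(350.2) + (0.920539)(160.0) = 21.84 m.
Horizontal magnitude = √(ΔE² + ΔN²) = √(457.27² + 21.84²) = 457.79 m.

458 m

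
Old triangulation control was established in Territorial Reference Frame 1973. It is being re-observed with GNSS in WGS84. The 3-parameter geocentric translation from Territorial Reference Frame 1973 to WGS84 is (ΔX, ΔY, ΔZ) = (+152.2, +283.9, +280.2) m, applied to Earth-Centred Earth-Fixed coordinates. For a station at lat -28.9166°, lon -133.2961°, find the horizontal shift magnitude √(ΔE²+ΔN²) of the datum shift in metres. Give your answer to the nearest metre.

At φ = -28.9166°, λ = -133.2961°: sin φ = -0.483536, cos φ = 0.875324, sin λ = -0.727819, cos λ = -0.685769.
ΔE = −sin λ·ΔX + cos λ·ΔY = −(-0.727819)·(152.2) + (-0.685769)·(283.9) = -83.92 m.
ΔN = −sin φ cos λ·ΔX − sin φ sin λ·ΔY + cos φ·ΔZ = −(-0.483536)(-0.685769)(152.2) − (-0.483536)(-0.727819)(283.9) + (0.875324)(280.2) = 94.89 m.
Horizontal magnitude = √(ΔE² + ΔN²) = √((-83.92)² + 94.89²) = 126.67 m.

127 m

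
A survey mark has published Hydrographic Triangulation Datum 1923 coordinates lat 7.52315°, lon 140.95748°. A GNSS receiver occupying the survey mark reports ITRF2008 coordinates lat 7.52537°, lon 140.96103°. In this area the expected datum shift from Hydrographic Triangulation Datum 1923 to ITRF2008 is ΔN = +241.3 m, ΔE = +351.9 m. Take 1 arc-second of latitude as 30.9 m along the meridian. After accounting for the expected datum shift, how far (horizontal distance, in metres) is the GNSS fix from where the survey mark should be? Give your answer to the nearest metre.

40 m

Observed coordinate differences: Δφ = +0.00222°, Δλ = +0.00355°.
Converting to metres (1° lat = 111240 m, cos φ = 0.991392): observed ΔN = 247.0 m, observed ΔE = 391.5 m.
Subtracting the expected shift leaves a residual of 247.0 − (241.3) = 5.7 m north and 391.5 − (351.9) = 39.6 m east.
Residual distance = √(5.7² + 39.6²) = 40.0 m.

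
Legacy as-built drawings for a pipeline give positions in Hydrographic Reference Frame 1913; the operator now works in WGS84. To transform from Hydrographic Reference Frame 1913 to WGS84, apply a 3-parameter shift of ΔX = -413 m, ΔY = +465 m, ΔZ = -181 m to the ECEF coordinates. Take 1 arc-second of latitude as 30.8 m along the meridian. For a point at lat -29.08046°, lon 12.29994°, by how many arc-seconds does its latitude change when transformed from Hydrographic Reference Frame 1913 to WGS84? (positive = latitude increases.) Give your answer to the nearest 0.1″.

Δφ = -9.9″

sin φ = -0.486037, cos φ = 0.873938, sin λ = 0.213029, cos λ = 0.977046.
North component: ΔN = −sin φ cos λ·ΔX − sin φ sin λ·ΔY + cos φ·ΔZ = −(-0.486037)(0.977046)(-413) − (-0.486037)(0.213029)(465) + (0.873938)(-181) = -306.16 m.
1° of latitude spans 3600 × 30.80 = 110880 m, so Δφ = -306.16 / 110880 × 3600 = -9.940″.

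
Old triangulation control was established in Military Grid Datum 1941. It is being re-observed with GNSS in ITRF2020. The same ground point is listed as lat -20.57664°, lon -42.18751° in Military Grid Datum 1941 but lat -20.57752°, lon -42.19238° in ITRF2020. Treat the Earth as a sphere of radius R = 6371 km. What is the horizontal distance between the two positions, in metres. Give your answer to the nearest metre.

Δφ = -20.57752° − -20.57664° = -0.00088°; Δλ = -42.19238° − -42.18751° = -0.00487°.
1° along a meridian = πR/180 = 111195 m.
ΔN = Δφ × 111195 = -97.9 m; ΔE = Δλ × 111195 × cos(-20.57664°) = -0.00487 × 111195 × 0.936203 = -507.0 m.
Distance = √(ΔE² + ΔN²) = √((-507.0)² + (-97.9)²) = 516.3 m.

516 m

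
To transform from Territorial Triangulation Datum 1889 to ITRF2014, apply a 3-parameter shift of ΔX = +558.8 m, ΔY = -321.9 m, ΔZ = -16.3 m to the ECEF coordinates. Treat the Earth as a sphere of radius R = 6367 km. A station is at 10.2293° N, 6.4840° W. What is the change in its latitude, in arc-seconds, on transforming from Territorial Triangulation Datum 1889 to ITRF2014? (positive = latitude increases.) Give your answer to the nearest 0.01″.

sin φ = 0.177588, cos φ = 0.984105, sin λ = -0.112926, cos λ = 0.993603.
North component: ΔN = −sin φ cos λ·ΔX − sin φ sin λ·ΔY + cos φ·ΔZ = −(0.177588)(0.993603)(558.8) − (0.177588)(-0.112926)(-321.9) + (0.984105)(-16.3) = -121.10 m.
1° of latitude spans πR/180 = 111125 m, so Δφ = -121.10 / 111125 × 3600 = -3.923″.

Δφ = -3.92″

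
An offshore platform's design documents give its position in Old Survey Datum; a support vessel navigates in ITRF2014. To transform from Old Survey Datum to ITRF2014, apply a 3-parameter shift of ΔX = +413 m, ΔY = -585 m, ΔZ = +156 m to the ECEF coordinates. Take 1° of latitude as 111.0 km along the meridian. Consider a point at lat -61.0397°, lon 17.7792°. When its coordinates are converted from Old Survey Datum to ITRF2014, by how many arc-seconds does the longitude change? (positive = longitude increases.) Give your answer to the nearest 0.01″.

Δλ = -45.76″

sin φ = -0.874955, cos φ = 0.484203, sin λ = 0.305350, cos λ = 0.952240.
East component: ΔE = −sin λ·ΔX + cos λ·ΔY = −(0.305350)(413) + (0.952240)(-585) = -683.17 m.
1° of latitude spans 111000 m; at latitude φ, 1° of longitude spans that × cos φ = 53746.6 m, so Δλ = -683.17 / 53746.6 × 3600 = -45.759″.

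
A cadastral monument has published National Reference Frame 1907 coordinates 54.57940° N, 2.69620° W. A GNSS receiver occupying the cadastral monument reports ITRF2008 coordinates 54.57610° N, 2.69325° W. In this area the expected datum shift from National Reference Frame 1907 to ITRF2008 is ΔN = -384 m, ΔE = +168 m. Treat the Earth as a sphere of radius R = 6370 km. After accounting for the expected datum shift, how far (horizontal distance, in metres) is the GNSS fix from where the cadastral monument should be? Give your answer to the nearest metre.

Observed coordinate differences: Δφ = -0.00330°, Δλ = +0.00295°.
Converting to metres (1° lat = 111177 m, cos φ = 0.579574): observed ΔN = -366.9 m, observed ΔE = 190.1 m.
Subtracting the expected shift leaves a residual of -366.9 − (-384) = 17.1 m north and 190.1 − (168) = 22.1 m east.
Residual distance = √(17.1² + 22.1²) = 27.9 m.

28 m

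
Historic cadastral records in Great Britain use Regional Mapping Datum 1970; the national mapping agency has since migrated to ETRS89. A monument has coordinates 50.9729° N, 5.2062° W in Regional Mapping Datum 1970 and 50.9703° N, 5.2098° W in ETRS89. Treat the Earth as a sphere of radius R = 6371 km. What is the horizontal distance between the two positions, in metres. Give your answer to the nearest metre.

Δφ = 50.9703° − 50.9729° = -0.0026°; Δλ = -5.2098° − -5.2062° = -0.0036°.
1° along a meridian = πR/180 = 111195 m.
ΔN = Δφ × 111195 = -289.1 m; ΔE = Δλ × 111195 × cos(50.9729°) = -0.0036 × 111195 × 0.629688 = -252.1 m.
Distance = √(ΔE² + ΔN²) = √((-252.1)² + (-289.1)²) = 383.6 m.

384 m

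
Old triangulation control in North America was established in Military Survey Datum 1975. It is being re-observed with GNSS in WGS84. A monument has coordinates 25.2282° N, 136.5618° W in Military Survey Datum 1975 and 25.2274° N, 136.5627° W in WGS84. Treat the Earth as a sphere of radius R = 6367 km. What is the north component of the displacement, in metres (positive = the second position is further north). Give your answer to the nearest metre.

Δφ = 25.2274° − 25.2282° = -0.0008°; Δλ = -136.5627° − -136.5618° = -0.0009°.
1° along a meridian = πR/180 = 111125 m.
ΔN = Δφ × 111125 = -88.9 m; ΔE = Δλ × 111125 × cos(25.2282°) = -0.0009 × 111125 × 0.904617 = -90.5 m.

ΔN = -89 m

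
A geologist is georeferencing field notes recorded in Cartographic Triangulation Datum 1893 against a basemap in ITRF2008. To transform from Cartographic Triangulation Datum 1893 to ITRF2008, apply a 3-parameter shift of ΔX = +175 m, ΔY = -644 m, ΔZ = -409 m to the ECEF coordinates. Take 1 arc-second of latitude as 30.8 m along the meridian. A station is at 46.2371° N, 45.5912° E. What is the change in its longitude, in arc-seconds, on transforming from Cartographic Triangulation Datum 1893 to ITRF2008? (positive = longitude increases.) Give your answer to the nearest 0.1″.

sin φ = 0.722208, cos φ = 0.691676, sin λ = 0.714365, cos λ = 0.699773.
East component: ΔE = −sin λ·ΔX + cos λ·ΔY = −(0.714365)(175) + (0.699773)(-644) = -575.67 m.
1° of latitude spans 3600 × 30.80 = 110880 m; at latitude φ, 1° of longitude spans that × cos φ = 76693.0 m, so Δλ = -575.67 / 76693.0 × 3600 = -27.022″.

Δλ = -27.0″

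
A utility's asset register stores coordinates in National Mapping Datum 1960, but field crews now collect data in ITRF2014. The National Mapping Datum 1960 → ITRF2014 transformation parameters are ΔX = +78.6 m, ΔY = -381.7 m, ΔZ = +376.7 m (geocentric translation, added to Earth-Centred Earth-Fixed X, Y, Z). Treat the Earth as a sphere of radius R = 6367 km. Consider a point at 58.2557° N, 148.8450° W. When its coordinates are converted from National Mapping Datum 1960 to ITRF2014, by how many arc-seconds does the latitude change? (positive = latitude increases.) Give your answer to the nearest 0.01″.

Δφ = 2.83″

sin φ = 0.850405, cos φ = 0.526129, sin λ = -0.517355, cos λ = -0.855771.
North component: ΔN = −sin φ cos λ·ΔX − sin φ sin λ·ΔY + cos φ·ΔZ = −(0.850405)(-0.855771)(78.6) − (0.850405)(-0.517355)(-381.7) + (0.526129)(376.7) = 87.46 m.
1° of latitude spans πR/180 = 111125 m, so Δφ = 87.46 / 111125 × 3600 = 2.833″.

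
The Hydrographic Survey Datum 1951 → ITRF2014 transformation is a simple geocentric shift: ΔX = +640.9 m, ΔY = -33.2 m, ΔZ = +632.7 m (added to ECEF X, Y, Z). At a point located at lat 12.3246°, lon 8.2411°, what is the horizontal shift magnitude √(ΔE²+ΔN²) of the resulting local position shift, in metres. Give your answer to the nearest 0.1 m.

The local east axis at (φ, λ) is (−sin λ, cos λ, 0), so ΔE = −sin(8.2411°)·640.9 + cos(8.2411°)·(-33.2) = -124.72 m.
The local north axis is (−sin φ cos λ, −sin φ sin λ, cos φ), giving ΔN = -135.387 + 1.016 + 618.119 = 483.75 m.
Horizontal magnitude = √(ΔE² + ΔN²) = √((-124.72)² + 483.75²) = 499.57 m.

499.6 m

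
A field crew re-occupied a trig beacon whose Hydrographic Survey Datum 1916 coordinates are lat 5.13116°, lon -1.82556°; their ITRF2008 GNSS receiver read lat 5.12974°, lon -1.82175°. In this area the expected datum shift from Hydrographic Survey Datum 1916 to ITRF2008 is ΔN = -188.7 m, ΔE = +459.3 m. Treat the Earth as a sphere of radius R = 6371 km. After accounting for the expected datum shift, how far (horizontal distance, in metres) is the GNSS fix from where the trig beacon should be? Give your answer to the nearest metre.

Observed coordinate differences: Δφ = -0.00142°, Δλ = +0.00381°.
Converting to metres (1° lat = 111195 m, cos φ = 0.995993): observed ΔN = -157.9 m, observed ΔE = 422.0 m.
Subtracting the expected shift leaves a residual of -157.9 − (-188.7) = 30.8 m north and 422.0 − (459.3) = -37.3 m east.
Residual distance = √(30.8² + (-37.3)²) = 48.4 m.

48 m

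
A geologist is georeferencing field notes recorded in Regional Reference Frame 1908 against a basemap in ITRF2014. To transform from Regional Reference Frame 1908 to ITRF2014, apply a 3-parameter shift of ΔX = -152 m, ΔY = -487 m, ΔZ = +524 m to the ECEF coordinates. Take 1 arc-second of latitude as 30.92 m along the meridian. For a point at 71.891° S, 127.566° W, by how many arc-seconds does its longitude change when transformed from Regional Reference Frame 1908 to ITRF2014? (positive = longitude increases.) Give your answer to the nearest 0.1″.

Δλ = 18.4″

sin φ = -0.950467, cos φ = 0.310826, sin λ = -0.792652, cos λ = -0.609675.
East component: ΔE = −sin λ·ΔX + cos λ·ΔY = −(-0.792652)(-152) + (-0.609675)(-487) = 176.43 m.
1° of latitude spans 3600 × 30.92 = 111312 m; at latitude φ, 1° of longitude spans that × cos φ = 34598.6 m, so Δλ = 176.43 / 34598.6 × 3600 = 18.357″.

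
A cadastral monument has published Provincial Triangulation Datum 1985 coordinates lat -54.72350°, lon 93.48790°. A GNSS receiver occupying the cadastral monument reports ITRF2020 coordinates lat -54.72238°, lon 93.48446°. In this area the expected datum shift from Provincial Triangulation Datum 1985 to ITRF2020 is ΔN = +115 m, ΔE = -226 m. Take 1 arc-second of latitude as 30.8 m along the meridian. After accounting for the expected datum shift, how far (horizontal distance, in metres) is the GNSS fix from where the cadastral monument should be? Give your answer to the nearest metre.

Observed coordinate differences: Δφ = +0.00112°, Δλ = -0.00344°.
Converting to metres (1° lat = 110880 m, cos φ = 0.577523): observed ΔN = 124.2 m, observed ΔE = -220.3 m.
Subtracting the expected shift leaves a residual of 124.2 − (115) = 9.2 m north and -220.3 − (-226) = 5.7 m east.
Residual distance = √(9.2² + 5.7²) = 10.8 m.

11 m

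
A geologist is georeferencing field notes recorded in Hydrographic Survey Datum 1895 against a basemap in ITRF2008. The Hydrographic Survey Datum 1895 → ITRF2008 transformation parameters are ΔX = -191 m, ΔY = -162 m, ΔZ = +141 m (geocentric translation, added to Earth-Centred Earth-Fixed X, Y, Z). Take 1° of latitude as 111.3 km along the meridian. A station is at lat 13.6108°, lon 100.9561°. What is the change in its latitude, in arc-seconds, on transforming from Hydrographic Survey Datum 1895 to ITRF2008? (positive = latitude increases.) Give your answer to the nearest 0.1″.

Δφ = 5.4″

sin φ = 0.235325, cos φ = 0.971917, sin λ = 0.981773, cos λ = -0.190057.
North component: ΔN = −sin φ cos λ·ΔX − sin φ sin λ·ΔY + cos φ·ΔZ = −(0.235325)(-0.190057)(-191) − (0.235325)(0.981773)(-162) + (0.971917)(141) = 165.93 m.
1° of latitude spans 111300 m, so Δφ = 165.93 / 111300 × 3600 = 5.367″.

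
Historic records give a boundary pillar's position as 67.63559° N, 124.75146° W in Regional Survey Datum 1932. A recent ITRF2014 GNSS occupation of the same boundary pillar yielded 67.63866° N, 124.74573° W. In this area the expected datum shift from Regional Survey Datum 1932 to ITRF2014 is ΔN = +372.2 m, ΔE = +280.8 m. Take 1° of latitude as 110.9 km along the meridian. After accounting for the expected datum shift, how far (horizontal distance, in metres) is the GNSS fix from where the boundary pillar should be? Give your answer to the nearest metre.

Observed coordinate differences: Δφ = +0.00307°, Δλ = +0.00573°.
Converting to metres (1° lat = 110900 m, cos φ = 0.380496): observed ΔN = 340.5 m, observed ΔE = 241.8 m.
Subtracting the expected shift leaves a residual of 340.5 − (372.2) = -31.7 m north and 241.8 − (280.8) = -39.0 m east.
Residual distance = √((-31.7)² + (-39.0)²) = 50.3 m.

50 m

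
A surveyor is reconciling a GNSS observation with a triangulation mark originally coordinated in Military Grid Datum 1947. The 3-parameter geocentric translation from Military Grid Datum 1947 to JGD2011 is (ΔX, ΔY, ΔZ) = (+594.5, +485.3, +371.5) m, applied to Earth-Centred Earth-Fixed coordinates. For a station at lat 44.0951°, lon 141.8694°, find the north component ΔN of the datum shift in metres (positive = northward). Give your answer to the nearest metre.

ΔN = 384 m

At φ = 44.0951°, λ = 141.8694°: sin φ = 0.695851, cos φ = 0.718186, sin λ = 0.617456, cos λ = -0.786605.
ΔN = −sin φ cos λ·ΔX − sin φ sin λ·ΔY + cos φ·ΔZ = −(0.695851)(-0.786605)(594.5) − (0.695851)(0.617456)(485.3) + (0.718186)(371.5) = 383.70 m.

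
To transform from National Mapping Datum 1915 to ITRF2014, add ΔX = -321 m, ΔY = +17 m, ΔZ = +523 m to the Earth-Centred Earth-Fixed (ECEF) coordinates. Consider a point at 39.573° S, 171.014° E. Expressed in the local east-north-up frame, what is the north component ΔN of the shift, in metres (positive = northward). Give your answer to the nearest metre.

ΔN = 607 m

At φ = -39.573°, λ = 171.014°: sin φ = -0.637061, cos φ = 0.770814, sin λ = 0.156193, cos λ = -0.987727.
ΔN = −sin φ cos λ·ΔX − sin φ sin λ·ΔY + cos φ·ΔZ = −(-0.637061)(-0.987727)(-321) − (-0.637061)(0.156193)(17) + (0.770814)(523) = 606.81 m.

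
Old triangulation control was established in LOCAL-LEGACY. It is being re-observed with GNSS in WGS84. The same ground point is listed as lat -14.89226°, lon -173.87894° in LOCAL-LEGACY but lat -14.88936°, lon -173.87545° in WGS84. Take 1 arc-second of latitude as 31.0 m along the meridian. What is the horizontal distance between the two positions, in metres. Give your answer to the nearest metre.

496 m

Δφ = -14.88936° − -14.89226° = +0.00290°; Δλ = -173.87545° − -173.87894° = +0.00349°.
1° of latitude = 3600 × 31.00 = 111600 m.
ΔN = Δφ × 111600 = 323.6 m; ΔE = Δλ × 111600 × cos(-14.89226°) = +0.00349 × 111600 × 0.966411 = 376.4 m.
Distance = √(ΔE² + ΔN²) = √(376.4² + 323.6²) = 496.4 m.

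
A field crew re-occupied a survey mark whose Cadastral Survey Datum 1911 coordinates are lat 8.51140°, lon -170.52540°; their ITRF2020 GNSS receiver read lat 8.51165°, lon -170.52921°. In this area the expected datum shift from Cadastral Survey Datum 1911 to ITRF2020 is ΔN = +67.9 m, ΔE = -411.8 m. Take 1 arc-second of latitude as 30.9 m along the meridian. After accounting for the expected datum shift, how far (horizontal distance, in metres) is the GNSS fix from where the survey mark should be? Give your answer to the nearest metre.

41 m

Observed coordinate differences: Δφ = +0.00025°, Δλ = -0.00381°.
Converting to metres (1° lat = 111240 m, cos φ = 0.988986): observed ΔN = 27.8 m, observed ΔE = -419.2 m.
Subtracting the expected shift leaves a residual of 27.8 − (67.9) = -40.1 m north and -419.2 − (-411.8) = -7.4 m east.
Residual distance = √((-40.1)² + (-7.4)²) = 40.8 m.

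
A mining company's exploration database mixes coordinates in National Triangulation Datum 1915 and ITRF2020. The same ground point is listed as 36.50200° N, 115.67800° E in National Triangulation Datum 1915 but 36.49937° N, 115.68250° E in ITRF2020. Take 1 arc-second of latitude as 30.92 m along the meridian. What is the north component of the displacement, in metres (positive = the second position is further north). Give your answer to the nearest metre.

Δφ = 36.49937° − 36.50200° = -0.00263°; Δλ = 115.68250° − 115.67800° = +0.00450°.
1° of latitude = 3600 × 30.92 = 111312 m.
ΔN = Δφ × 111312 = -292.8 m; ΔE = Δλ × 111312 × cos(36.50200°) = +0.00450 × 111312 × 0.803836 = 402.6 m.

ΔN = -293 m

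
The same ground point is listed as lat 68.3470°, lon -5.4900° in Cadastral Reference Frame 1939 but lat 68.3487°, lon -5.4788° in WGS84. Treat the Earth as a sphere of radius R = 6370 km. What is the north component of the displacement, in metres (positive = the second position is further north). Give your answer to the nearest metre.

Δφ = 68.3487° − 68.3470° = +0.0017°; Δλ = -5.4788° − -5.4900° = +0.0112°.
1° along a meridian = πR/180 = 111177 m.
ΔN = Δφ × 111177 = 189.0 m; ΔE = Δλ × 111177 × cos(68.3470°) = +0.0112 × 111177 × 0.368984 = 459.5 m.

ΔN = 189 m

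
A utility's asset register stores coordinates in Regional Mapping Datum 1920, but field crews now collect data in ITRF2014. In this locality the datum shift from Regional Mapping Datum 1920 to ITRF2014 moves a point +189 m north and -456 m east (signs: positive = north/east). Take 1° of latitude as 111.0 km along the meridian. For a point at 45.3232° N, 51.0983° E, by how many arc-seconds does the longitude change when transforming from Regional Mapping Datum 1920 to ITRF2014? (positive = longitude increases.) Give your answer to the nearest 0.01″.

At latitude 45.3232°, cos φ = 0.703107.
1° of longitude at this latitude = 111.0 × cos φ = 78.04 km, so Δλ = -456.0 / 78044.9 = -0.0058428° = -21.034″.

Δλ = -21.03″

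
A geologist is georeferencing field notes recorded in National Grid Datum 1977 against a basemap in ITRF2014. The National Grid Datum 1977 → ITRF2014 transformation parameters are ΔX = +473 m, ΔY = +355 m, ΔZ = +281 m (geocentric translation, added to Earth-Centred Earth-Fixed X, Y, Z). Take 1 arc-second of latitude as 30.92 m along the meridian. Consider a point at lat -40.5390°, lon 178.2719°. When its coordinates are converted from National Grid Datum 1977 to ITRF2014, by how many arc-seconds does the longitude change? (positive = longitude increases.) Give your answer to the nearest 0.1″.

Δλ = -15.7″

sin φ = -0.649965, cos φ = 0.759964, sin λ = 0.030156, cos λ = -0.999545.
East component: ΔE = −sin λ·ΔX + cos λ·ΔY = −(0.030156)(473) + (-0.999545)(355) = -369.10 m.
1° of latitude spans 3600 × 30.92 = 111312 m; at latitude φ, 1° of longitude spans that × cos φ = 84593.1 m, so Δλ = -369.10 / 84593.1 × 3600 = -15.708″.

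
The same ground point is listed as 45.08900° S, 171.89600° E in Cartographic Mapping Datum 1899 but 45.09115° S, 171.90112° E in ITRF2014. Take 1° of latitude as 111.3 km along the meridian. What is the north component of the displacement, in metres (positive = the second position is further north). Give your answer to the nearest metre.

Δφ = -45.09115° − -45.08900° = -0.00215°; Δλ = 171.90112° − 171.89600° = +0.00512°.
ΔN = Δφ × 111300 = -239.3 m; ΔE = Δλ × 111300 × cos(-45.08900°) = +0.00512 × 111300 × 0.706008 = 402.3 m.

ΔN = -239 m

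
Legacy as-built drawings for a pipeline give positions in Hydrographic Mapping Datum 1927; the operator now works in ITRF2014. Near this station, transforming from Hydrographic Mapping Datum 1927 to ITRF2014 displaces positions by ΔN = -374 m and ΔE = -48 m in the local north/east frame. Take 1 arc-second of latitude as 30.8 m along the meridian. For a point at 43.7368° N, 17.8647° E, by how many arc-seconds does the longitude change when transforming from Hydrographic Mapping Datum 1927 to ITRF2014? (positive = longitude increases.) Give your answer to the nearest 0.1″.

Δλ = -2.2″

At latitude 43.7368°, cos φ = 0.722523.
1″ of longitude at this latitude = 30.80 × cos φ = 22.2537 m, so Δλ = -48.0 / 22.2537 = -2.157″.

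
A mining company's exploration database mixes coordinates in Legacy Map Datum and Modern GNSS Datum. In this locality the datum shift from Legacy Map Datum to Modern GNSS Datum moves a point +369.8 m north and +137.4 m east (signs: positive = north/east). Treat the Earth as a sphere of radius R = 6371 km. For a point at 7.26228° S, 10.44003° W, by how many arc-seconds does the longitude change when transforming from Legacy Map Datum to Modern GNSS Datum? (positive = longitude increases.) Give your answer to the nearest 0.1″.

Δλ = 4.5″

At latitude -7.26228°, cos φ = 0.991978.
One radian of longitude at latitude φ spans R cos φ, so Δλ = ΔE / (R cos φ) = 137.4 / (6371000 × 0.991978) = 2.1741e-05 rad = 4.484″.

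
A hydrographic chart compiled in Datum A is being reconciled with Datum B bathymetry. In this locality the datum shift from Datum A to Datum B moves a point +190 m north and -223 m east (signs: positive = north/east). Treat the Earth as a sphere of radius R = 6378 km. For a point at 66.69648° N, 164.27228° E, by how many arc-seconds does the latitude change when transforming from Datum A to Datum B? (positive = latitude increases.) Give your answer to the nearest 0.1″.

Δφ = 6.1″

On a sphere of radius R, 1 rad of latitude = R, so Δφ = ΔN / R = 190.0 / 6378000 = 2.9790e-05 rad = 6.145″.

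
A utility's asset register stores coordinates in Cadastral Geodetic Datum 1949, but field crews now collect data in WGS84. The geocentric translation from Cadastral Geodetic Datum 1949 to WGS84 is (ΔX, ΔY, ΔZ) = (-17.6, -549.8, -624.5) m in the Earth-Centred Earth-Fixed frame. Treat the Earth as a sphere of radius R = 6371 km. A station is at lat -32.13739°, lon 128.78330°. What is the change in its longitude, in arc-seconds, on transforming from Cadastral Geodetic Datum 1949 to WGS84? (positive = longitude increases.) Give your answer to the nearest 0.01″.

Δλ = 13.69″

sin φ = -0.531951, cos φ = 0.846775, sin λ = 0.779521, cos λ = -0.626377.
East component: ΔE = −sin λ·ΔX + cos λ·ΔY = −(0.779521)(-17.6) + (-0.626377)(-549.8) = 358.10 m.
1° of latitude spans πR/180 = 111195 m; at latitude φ, 1° of longitude spans that × cos φ = 94157.1 m, so Δλ = 358.10 / 94157.1 × 3600 = 13.692″.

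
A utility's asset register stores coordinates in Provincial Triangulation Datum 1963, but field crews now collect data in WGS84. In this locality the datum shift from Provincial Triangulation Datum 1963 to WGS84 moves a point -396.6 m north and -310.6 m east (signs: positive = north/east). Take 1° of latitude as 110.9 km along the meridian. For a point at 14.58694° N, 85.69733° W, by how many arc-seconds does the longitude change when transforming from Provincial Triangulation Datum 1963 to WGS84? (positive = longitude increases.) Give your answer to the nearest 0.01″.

Δλ = -10.42″

At latitude 14.58694°, cos φ = 0.967767.
1° of longitude at this latitude = 110.9 × cos φ = 107.33 km, so Δλ = -310.6 / 107325.3 = -0.0028940° = -10.418″.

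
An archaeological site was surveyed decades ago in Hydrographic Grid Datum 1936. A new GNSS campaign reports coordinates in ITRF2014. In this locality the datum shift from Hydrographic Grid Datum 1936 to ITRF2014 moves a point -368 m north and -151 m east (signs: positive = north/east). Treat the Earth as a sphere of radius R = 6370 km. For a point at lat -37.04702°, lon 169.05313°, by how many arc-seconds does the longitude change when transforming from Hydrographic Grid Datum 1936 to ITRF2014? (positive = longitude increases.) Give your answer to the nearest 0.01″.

At latitude -37.04702°, cos φ = 0.798141.
One radian of longitude at latitude φ spans R cos φ, so Δλ = ΔE / (R cos φ) = -151.0 / (6370000 × 0.798141) = -2.9700e-05 rad = -6.126″.

Δλ = -6.13″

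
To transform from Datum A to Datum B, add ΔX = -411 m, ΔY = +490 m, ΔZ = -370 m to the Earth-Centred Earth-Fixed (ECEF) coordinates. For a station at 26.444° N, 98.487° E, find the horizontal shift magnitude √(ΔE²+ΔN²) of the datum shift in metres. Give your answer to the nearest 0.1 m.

At φ = 26.444°, λ = 98.487°: sin φ = 0.445323, cos φ = 0.895370, sin λ = 0.989049, cos λ = -0.147585.
ΔE = −sin λ·ΔX + cos λ·ΔY = −(0.989049)·(-411) + (-0.147585)·(490) = 334.18 m.
ΔN = −sin φ cos λ·ΔX − sin φ sin λ·ΔY + cos φ·ΔZ = −(0.445323)(-0.147585)(-411) − (0.445323)(0.989049)(490) + (0.895370)(-370) = -574.12 m.
Horizontal magnitude = √(ΔE² + ΔN²) = √(334.18² + (-574.12)²) = 664.30 m.

664.3 m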